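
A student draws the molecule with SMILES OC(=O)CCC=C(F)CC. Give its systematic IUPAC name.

5-fluorohept-4-enoic acid

The longest chain bearing the –COOH group and the multiple bond is 7 carbons long (heptane).
A carboxylic acid (terminal –COOH) is the principal characteristic group, giving the suffix -oic acid.
The chain contains a C=C double bond, so the unsaturation ending is -ene.
The numbering direction is chosen so that the carboxylic acid carbon is C-1 by definition.
With this numbering: the double bond between C-4 and C-5; a fluoro group at C-5.
The name is 5-fluorohept-4-enoic acid.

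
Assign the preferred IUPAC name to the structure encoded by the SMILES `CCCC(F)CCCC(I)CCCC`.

4-fluoro-8-iodododecane

The parent chain contains 12 carbons (dodecane).
Number the chain so that the substituent locant set {4,8} is lower than {5,9} at the first point of difference.
With this numbering: a fluoro group at C-4; an iodo group at C-8.
The substituents are ordered alphabetically, ignoring any di-/tri- multipliers.
Putting it together: 4-fluoro-8-iodododecane.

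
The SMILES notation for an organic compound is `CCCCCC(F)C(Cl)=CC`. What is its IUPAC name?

3-chloro-4-fluoronon-2-ene

Counting along the main chain through the multiple bond gives 9 carbons: the parent is nonane.
The chain contains a C=C double bond, so the unsaturation ending is -ene.
Number the chain so that numbering from this end puts the double bond at C-2 rather than C-7.
This places the double bond between C-2 and C-3; a chloro group at C-3; a fluoro group at C-4.
The substituents are ordered alphabetically, ignoring any di-/tri- multipliers.
The name is 3-chloro-4-fluoronon-2-ene.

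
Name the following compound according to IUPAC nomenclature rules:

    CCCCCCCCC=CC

The longest chain bearing the multiple bond is 11 carbons long (undecane).
There is one C=C double bond, indicated by the ending -ene.
Choose the numbering such that numbering from this end puts the double bond at C-2 rather than C-9.
That gives the double bond between C-2 and C-3.
The name is undec-2-ene.

undec-2-ene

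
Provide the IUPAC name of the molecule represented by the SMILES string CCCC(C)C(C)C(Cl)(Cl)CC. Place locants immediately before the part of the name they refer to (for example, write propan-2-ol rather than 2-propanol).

3,3-dichloro-4,5-dimethyloctane

The longest continuous carbon chain has 8 atoms, so the parent hydride is octane.
Choose the numbering such that the substituent locant set {3,3,4,5} is lower than {4,5,6,6} at the first point of difference.
That gives two chloro groups at C-3; methyl groups at C-4 and C-5.
Prefixes are listed alphabetically: chloro, methyl.
Putting it together: 3,3-dichloro-4,5-dimethyloctane.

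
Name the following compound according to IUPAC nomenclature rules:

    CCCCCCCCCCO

The longest chain bearing the –OH group is 10 carbons long (decane).
The principal characteristic group is an alcohol (–OH), named with the suffix -ol.
The numbering direction is chosen so that numbering from this end puts the hydroxyl group at C-1 rather than C-10.
That gives the hydroxyl at C-1.
Putting it together: decan-1-ol.

decan-1-ol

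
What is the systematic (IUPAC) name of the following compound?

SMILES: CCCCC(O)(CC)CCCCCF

5-ethyl-10-fluorodecan-5-ol

The longest chain bearing the –OH group is 10 carbons long (decane).
The principal characteristic group is an alcohol (–OH), named with the suffix -ol.
Number the chain so that numbering from this end puts the hydroxyl group at C-5 rather than C-6.
This places the hydroxyl at C-5; an ethyl group at C-5; a fluoro group at C-10.
Prefixes are listed alphabetically: ethyl, fluoro.
Assembling the pieces gives 5-ethyl-10-fluorodecan-5-ol.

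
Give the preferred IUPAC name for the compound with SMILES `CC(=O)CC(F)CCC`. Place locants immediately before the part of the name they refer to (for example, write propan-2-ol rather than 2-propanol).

The longest chain bearing the carbonyl is 7 carbons long (heptane).
A ketone (C=O on an internal carbon) is the principal characteristic group, giving the suffix -one.
Number the chain so that numbering from this end puts the carbonyl group at C-2 rather than C-6.
With this numbering: the carbonyl at C-2; a fluoro group at C-4.
The name is 4-fluoroheptan-2-one.

4-fluoroheptan-2-one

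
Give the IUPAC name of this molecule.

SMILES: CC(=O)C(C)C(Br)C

4-bromo-3-methylpentan-2-one

The longest carbon chain that includes the carbonyl has 5 carbons, so the parent hydride is pentane.
The highest-priority functional group is a ketone (C=O on an internal carbon), so the name ends in -one.
Choose the numbering such that numbering from this end puts the carbonyl group at C-2 rather than C-4.
With this numbering: the carbonyl at C-2; a bromo group at C-4; a methyl group at C-3.
Prefixes are listed alphabetically: bromo, methyl.
The name is 4-bromo-3-methylpentan-2-one.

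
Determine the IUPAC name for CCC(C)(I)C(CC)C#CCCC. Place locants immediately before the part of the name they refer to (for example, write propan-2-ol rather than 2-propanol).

The longest carbon chain that includes the multiple bond has 9 carbons, so the parent hydride is nonane.
A C≡C triple bond in the chain gives the infix -yne-.
The numbering direction is chosen so that numbering from this end puts the triple bond at C-4 rather than C-5.
With this numbering: the triple bond between C-4 and C-5; an ethyl group at C-6; an iodo group at C-7; a methyl group at C-7.
Substituent prefixes are cited in alphabetical order (multiplying prefixes like di-/tri- are ignored for ordering).
Putting it together: 6-ethyl-7-iodo-7-methylnon-4-yne.

6-ethyl-7-iodo-7-methylnon-4-yne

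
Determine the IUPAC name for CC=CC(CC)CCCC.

The longest carbon chain that includes the multiple bond has 8 carbons, so the parent hydride is octane.
A C=C double bond in the chain gives the infix -ene-.
Choose the numbering such that numbering from this end puts the double bond at C-2 rather than C-6.
This places the double bond between C-2 and C-3; an ethyl group at C-4.
Putting it together: 4-ethyloct-2-ene.

4-ethyloct-2-ene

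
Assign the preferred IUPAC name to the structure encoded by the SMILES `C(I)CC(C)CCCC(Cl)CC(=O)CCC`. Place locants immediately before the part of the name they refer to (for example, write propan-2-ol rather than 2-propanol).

The longest chain bearing the carbonyl is 12 carbons long (dodecane).
A ketone (C=O on an internal carbon) is the principal characteristic group, giving the suffix -one.
The numbering direction is chosen so that numbering from this end puts the carbonyl group at C-4 rather than C-9.
With this numbering: the carbonyl at C-4; a chloro group at C-6; an iodo group at C-12; a methyl group at C-10.
Substituent prefixes are cited in alphabetical order (multiplying prefixes like di-/tri- are ignored for ordering).
Putting it together: 6-chloro-12-iodo-10-methyldodecan-4-one.

6-chloro-12-iodo-10-methyldodecan-4-one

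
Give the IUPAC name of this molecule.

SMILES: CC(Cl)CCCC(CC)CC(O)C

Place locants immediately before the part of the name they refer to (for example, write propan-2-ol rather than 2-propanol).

8-chloro-4-ethylnonan-2-ol

The longest chain bearing the –OH group is 9 carbons long (nonane).
The highest-priority functional group is an alcohol (–OH), so the name ends in -ol.
The numbering direction is chosen so that numbering from this end puts the hydroxyl group at C-2 rather than C-8.
That gives the hydroxyl at C-2; a chloro group at C-8; an ethyl group at C-4.
Prefixes are listed alphabetically: chloro, ethyl.
Assembling the pieces gives 8-chloro-4-ethylnonan-2-ol.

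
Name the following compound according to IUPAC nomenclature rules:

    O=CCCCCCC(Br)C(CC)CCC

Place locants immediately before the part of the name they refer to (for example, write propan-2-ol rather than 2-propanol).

7-bromo-8-ethylundecanal

Counting along the main chain through the –CHO group gives 11 carbons: the parent is undecane.
An aldehyde (terminal –CHO) is the principal characteristic group, giving the suffix -al.
Choose the numbering such that the aldehyde carbon is C-1 by definition.
That gives a bromo group at C-7; an ethyl group at C-8.
Substituent prefixes are cited in alphabetical order (multiplying prefixes like di-/tri- are ignored for ordering).
Putting it together: 7-bromo-8-ethylundecanal.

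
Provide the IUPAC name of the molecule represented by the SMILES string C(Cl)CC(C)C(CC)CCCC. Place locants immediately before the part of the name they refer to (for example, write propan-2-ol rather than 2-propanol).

The longest continuous carbon chain has 8 atoms, so the parent hydride is octane.
Choose the numbering such that the substituent locant set {1,3,4} is lower than {5,6,8} at the first point of difference.
That gives a chloro group at C-1; an ethyl group at C-4; a methyl group at C-3.
Substituent prefixes are cited in alphabetical order (multiplying prefixes like di-/tri- are ignored for ordering).
Putting it together: 1-chloro-4-ethyl-3-methyloctane.

1-chloro-4-ethyl-3-methyloctane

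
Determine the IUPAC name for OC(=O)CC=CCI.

5-iodopent-3-enoic acid

The longest carbon chain that includes the –COOH group and the multiple bond has 5 carbons, so the parent hydride is pentane.
The highest-priority functional group is a carboxylic acid (terminal –COOH), so the name ends in -oic acid.
The chain contains a C=C double bond, so the unsaturation ending is -ene.
The numbering direction is chosen so that the carboxylic acid carbon is C-1 by definition.
With this numbering: the double bond between C-3 and C-4; an iodo group at C-5.
Putting it together: 5-iodopent-3-enoic acid.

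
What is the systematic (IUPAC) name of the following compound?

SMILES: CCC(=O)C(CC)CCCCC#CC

The longest carbon chain that includes the carbonyl and the multiple bond has 11 carbons, so the parent hydride is undecane.
A ketone (C=O on an internal carbon) is the principal characteristic group, giving the suffix -one.
A C≡C triple bond in the chain gives the infix -yne-.
Choose the numbering such that numbering from this end puts the carbonyl group at C-3 rather than C-9.
That gives the carbonyl at C-3; the triple bond between C-9 and C-10; an ethyl group at C-4.
Putting it together: 4-ethylundec-9-yn-3-one.

4-ethylundec-9-yn-3-one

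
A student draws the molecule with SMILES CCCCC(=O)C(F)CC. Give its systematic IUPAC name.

Counting along the main chain through the carbonyl gives 8 carbons: the parent is octane.
A ketone (C=O on an internal carbon) is the principal characteristic group, giving the suffix -one.
Choose the numbering such that numbering from this end puts the carbonyl group at C-4 rather than C-5.
With this numbering: the carbonyl at C-4; a fluoro group at C-3.
Assembling the pieces gives 3-fluorooctan-4-one.

3-fluorooctan-4-one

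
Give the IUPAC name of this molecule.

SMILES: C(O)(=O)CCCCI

5-iodopentanoic acid

The longest chain bearing the –COOH group is 5 carbons long (pentane).
The highest-priority functional group is a carboxylic acid (terminal –COOH), so the name ends in -oic acid.
Choose the numbering such that the carboxylic acid carbon is C-1 by definition.
With this numbering: an iodo group at C-5.
Assembling the pieces gives 5-iodopentanoic acid.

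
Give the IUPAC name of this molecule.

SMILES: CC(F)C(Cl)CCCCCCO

7-chloro-8-fluorononan-1-ol

Counting along the main chain through the –OH group gives 9 carbons: the parent is nonane.
An alcohol (–OH) is the principal characteristic group, giving the suffix -ol.
Choose the numbering such that numbering from this end puts the hydroxyl group at C-1 rather than C-9.
That gives the hydroxyl at C-1; a chloro group at C-7; a fluoro group at C-8.
Prefixes are listed alphabetically: chloro, fluoro.
Putting it together: 7-chloro-8-fluorononan-1-ol.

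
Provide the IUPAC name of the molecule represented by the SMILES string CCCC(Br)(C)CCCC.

The longest continuous carbon chain has 8 atoms, so the parent hydride is octane.
The numbering direction is chosen so that the substituent locant set {4,4} is lower than {5,5} at the first point of difference.
That gives a bromo group at C-4; a methyl group at C-4.
Substituent prefixes are cited in alphabetical order (multiplying prefixes like di-/tri- are ignored for ordering).
Assembling the pieces gives 4-bromo-4-methyloctane.

4-bromo-4-methyloctane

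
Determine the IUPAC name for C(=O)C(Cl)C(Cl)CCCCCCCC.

2,3-dichloroundecanal

The longest carbon chain that includes the –CHO group has 11 carbons, so the parent hydride is undecane.
The highest-priority functional group is an aldehyde (terminal –CHO), so the name ends in -al.
Choose the numbering such that the aldehyde carbon is C-1 by definition.
That gives chloro groups at C-2 and C-3.
Assembling the pieces gives 2,3-dichloroundecanal.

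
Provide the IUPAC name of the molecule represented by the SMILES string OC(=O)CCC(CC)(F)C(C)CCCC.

4-ethyl-4-fluoro-5-methylnonanoic acid

Counting along the main chain through the –COOH group gives 9 carbons: the parent is nonane.
The highest-priority functional group is a carboxylic acid (terminal –COOH), so the name ends in -oic acid.
The numbering direction is chosen so that the carboxylic acid carbon is C-1 by definition.
That gives an ethyl group at C-4; a fluoro group at C-4; a methyl group at C-5.
Substituent prefixes are cited in alphabetical order (multiplying prefixes like di-/tri- are ignored for ordering).
Assembling the pieces gives 4-ethyl-4-fluoro-5-methylnonanoic acid.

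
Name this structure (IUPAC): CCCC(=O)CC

The longest carbon chain that includes the carbonyl has 6 carbons, so the parent hydride is hexane.
The highest-priority functional group is a ketone (C=O on an internal carbon), so the name ends in -one.
Number the chain so that numbering from this end puts the carbonyl group at C-3 rather than C-4.
That gives the carbonyl at C-3.
Assembling the pieces gives hexan-3-one.

hexan-3-one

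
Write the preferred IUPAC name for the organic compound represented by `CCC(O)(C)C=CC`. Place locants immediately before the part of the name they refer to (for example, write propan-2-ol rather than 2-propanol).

3-methylhex-4-en-3-ol

The longest chain bearing the –OH group and the multiple bond is 6 carbons long (hexane).
An alcohol (–OH) is the principal characteristic group, giving the suffix -ol.
The chain contains a C=C double bond, so the unsaturation ending is -ene.
Choose the numbering such that numbering from this end puts the hydroxyl group at C-3 rather than C-4.
This places the hydroxyl at C-3; the double bond between C-4 and C-5; a methyl group at C-3.
Assembling the pieces gives 3-methylhex-4-en-3-ol.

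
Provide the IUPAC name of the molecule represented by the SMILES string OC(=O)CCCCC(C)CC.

The longest carbon chain that includes the –COOH group has 8 carbons, so the parent hydride is octane.
A carboxylic acid (terminal –COOH) is the principal characteristic group, giving the suffix -oic acid.
Number the chain so that the carboxylic acid carbon is C-1 by definition.
That gives a methyl group at C-6.
The name is 6-methyloctanoic acid.

6-methyloctanoic acid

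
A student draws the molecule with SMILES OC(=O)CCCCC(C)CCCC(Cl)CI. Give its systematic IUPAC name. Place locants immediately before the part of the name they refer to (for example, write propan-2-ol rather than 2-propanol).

The longest chain bearing the –COOH group is 11 carbons long (undecane).
A carboxylic acid (terminal –COOH) is the principal characteristic group, giving the suffix -oic acid.
Number the chain so that the carboxylic acid carbon is C-1 by definition.
That gives a chloro group at C-10; an iodo group at C-11; a methyl group at C-6.
Prefixes are listed alphabetically: chloro, iodo, methyl.
The name is 10-chloro-11-iodo-6-methylundecanoic acid.

10-chloro-11-iodo-6-methylundecanoic acid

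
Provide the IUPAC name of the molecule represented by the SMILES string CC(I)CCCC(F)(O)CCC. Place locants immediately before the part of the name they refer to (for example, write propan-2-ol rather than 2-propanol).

4-fluoro-8-iodononan-4-ol

Counting along the main chain through the –OH group gives 9 carbons: the parent is nonane.
The principal characteristic group is an alcohol (–OH), named with the suffix -ol.
Choose the numbering such that numbering from this end puts the hydroxyl group at C-4 rather than C-6.
That gives the hydroxyl at C-4; a fluoro group at C-4; an iodo group at C-8.
Substituent prefixes are cited in alphabetical order (multiplying prefixes like di-/tri- are ignored for ordering).
Assembling the pieces gives 4-fluoro-8-iodononan-4-ol.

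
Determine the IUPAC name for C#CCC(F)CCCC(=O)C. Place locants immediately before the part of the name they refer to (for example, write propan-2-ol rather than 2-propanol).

6-fluoronon-8-yn-2-one

The longest chain bearing the carbonyl and the multiple bond is 9 carbons long (nonane).
The principal characteristic group is a ketone (C=O on an internal carbon), named with the suffix -one.
The chain contains a C≡C triple bond, so the unsaturation ending is -yne.
The numbering direction is chosen so that numbering from this end puts the carbonyl group at C-2 rather than C-8.
With this numbering: the carbonyl at C-2; the triple bond between C-8 and C-9; a fluoro group at C-6.
Assembling the pieces gives 6-fluoronon-8-yn-2-one.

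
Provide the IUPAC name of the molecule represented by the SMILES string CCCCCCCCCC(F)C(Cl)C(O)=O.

The longest carbon chain that includes the –COOH group has 12 carbons, so the parent hydride is dodecane.
The principal characteristic group is a carboxylic acid (terminal –COOH), named with the suffix -oic acid.
Choose the numbering such that the carboxylic acid carbon is C-1 by definition.
This places a chloro group at C-2; a fluoro group at C-3.
Prefixes are listed alphabetically: chloro, fluoro.
The name is 2-chloro-3-fluorododecanoic acid.

2-chloro-3-fluorododecanoic acid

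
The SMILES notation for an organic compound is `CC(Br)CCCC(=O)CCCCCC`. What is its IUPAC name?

Counting along the main chain through the carbonyl gives 12 carbons: the parent is dodecane.
The principal characteristic group is a ketone (C=O on an internal carbon), named with the suffix -one.
The numbering direction is chosen so that numbering from this end puts the carbonyl group at C-6 rather than C-7.
This places the carbonyl at C-6; a bromo group at C-2.
Assembling the pieces gives 2-bromododecan-6-one.

2-bromododecan-6-one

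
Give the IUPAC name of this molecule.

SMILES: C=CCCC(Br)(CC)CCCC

5-bromo-5-ethylnon-1-ene

Counting along the main chain through the multiple bond gives 9 carbons: the parent is nonane.
There is one C=C double bond, indicated by the ending -ene.
The numbering direction is chosen so that numbering from this end puts the double bond at C-1 rather than C-8.
With this numbering: the double bond between C-1 and C-2; a bromo group at C-5; an ethyl group at C-5.
Prefixes are listed alphabetically: bromo, ethyl.
The name is 5-bromo-5-ethylnon-1-ene.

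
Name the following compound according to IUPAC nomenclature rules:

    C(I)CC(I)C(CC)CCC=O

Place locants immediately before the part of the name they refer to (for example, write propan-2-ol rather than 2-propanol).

Counting along the main chain through the –CHO group gives 7 carbons: the parent is heptane.
The highest-priority functional group is an aldehyde (terminal –CHO), so the name ends in -al.
The numbering direction is chosen so that the aldehyde carbon is C-1 by definition.
This places an ethyl group at C-4; iodo groups at C-5 and C-7.
Substituent prefixes are cited in alphabetical order (multiplying prefixes like di-/tri- are ignored for ordering).
Putting it together: 4-ethyl-5,7-diiodoheptanal.

4-ethyl-5,7-diiodoheptanal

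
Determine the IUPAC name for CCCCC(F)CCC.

The longest continuous carbon chain has 8 atoms, so the parent hydride is octane.
Number the chain so that the substituent locant set {4} is lower than {5} at the first point of difference.
That gives a fluoro group at C-4.
The name is 4-fluorooctane.

4-fluorooctane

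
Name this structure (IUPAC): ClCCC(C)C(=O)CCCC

1-chloro-3-methyloctan-4-one

Counting along the main chain through the carbonyl gives 8 carbons: the parent is octane.
The highest-priority functional group is a ketone (C=O on an internal carbon), so the name ends in -one.
Number the chain so that numbering from this end puts the carbonyl group at C-4 rather than C-5.
With this numbering: the carbonyl at C-4; a chloro group at C-1; a methyl group at C-3.
The substituents are ordered alphabetically, ignoring any di-/tri- multipliers.
The name is 1-chloro-3-methyloctan-4-one.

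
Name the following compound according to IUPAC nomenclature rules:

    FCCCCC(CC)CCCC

5-ethyl-1-fluorononane

The longest continuous carbon chain has 9 atoms, so the parent hydride is nonane.
The numbering direction is chosen so that the substituent locant set {1,5} is lower than {5,9} at the first point of difference.
With this numbering: an ethyl group at C-5; a fluoro group at C-1.
Prefixes are listed alphabetically: ethyl, fluoro.
Putting it together: 5-ethyl-1-fluorononane.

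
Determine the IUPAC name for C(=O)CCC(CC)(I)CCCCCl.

8-chloro-4-ethyl-4-iodooctanal

Counting along the main chain through the –CHO group gives 8 carbons: the parent is octane.
An aldehyde (terminal –CHO) is the principal characteristic group, giving the suffix -al.
The numbering direction is chosen so that the aldehyde carbon is C-1 by definition.
That gives a chloro group at C-8; an ethyl group at C-4; an iodo group at C-4.
The substituents are ordered alphabetically, ignoring any di-/tri- multipliers.
Putting it together: 8-chloro-4-ethyl-4-iodooctanal.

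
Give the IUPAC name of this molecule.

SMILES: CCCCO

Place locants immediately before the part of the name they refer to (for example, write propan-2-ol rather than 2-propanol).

The longest chain bearing the –OH group is 4 carbons long (butane).
An alcohol (–OH) is the principal characteristic group, giving the suffix -ol.
The numbering direction is chosen so that numbering from this end puts the hydroxyl group at C-1 rather than C-4.
With this numbering: the hydroxyl at C-1.
Assembling the pieces gives butan-1-ol.

butan-1-ol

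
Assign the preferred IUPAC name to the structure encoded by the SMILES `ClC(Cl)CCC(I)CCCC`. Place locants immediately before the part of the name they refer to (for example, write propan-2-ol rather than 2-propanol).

1,1-dichloro-4-iodooctane

The longest carbon chain is 8 atoms: the parent is octane.
The numbering direction is chosen so that the substituent locant set {1,1,4} is lower than {5,8,8} at the first point of difference.
That gives two chloro groups at C-1; an iodo group at C-4.
Substituent prefixes are cited in alphabetical order (multiplying prefixes like di-/tri- are ignored for ordering).
The name is 1,1-dichloro-4-iodooctane.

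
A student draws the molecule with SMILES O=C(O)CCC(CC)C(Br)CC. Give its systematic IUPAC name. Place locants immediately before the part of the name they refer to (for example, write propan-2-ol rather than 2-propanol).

5-bromo-4-ethylheptanoic acid

Counting along the main chain through the –COOH group gives 7 carbons: the parent is heptane.
The highest-priority functional group is a carboxylic acid (terminal –COOH), so the name ends in -oic acid.
Number the chain so that the carboxylic acid carbon is C-1 by definition.
That gives a bromo group at C-5; an ethyl group at C-4.
Prefixes are listed alphabetically: bromo, ethyl.
The name is 5-bromo-4-ethylheptanoic acid.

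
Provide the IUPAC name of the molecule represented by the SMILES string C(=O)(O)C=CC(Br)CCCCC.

4-bromonon-2-enoic acid

The longest chain bearing the –COOH group and the multiple bond is 9 carbons long (nonane).
The principal characteristic group is a carboxylic acid (terminal –COOH), named with the suffix -oic acid.
A C=C double bond in the chain gives the infix -ene-.
Choose the numbering such that the carboxylic acid carbon is C-1 by definition.
This places the double bond between C-2 and C-3; a bromo group at C-4.
The name is 4-bromonon-2-enoic acid.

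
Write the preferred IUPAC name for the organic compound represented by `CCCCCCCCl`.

The parent chain contains 7 carbons (heptane).
Number the chain so that the substituent locant set {1} is lower than {7} at the first point of difference.
That gives a chloro group at C-1.
Assembling the pieces gives 1-chloroheptane.

1-chloroheptane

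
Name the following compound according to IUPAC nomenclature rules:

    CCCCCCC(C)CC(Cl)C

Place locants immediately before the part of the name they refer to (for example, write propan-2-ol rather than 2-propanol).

2-chloro-4-methyldecane

The longest continuous carbon chain has 10 atoms, so the parent hydride is decane.
Number the chain so that the substituent locant set {2,4} is lower than {7,9} at the first point of difference.
With this numbering: a chloro group at C-2; a methyl group at C-4.
Prefixes are listed alphabetically: chloro, methyl.
Assembling the pieces gives 2-chloro-4-methyldecane.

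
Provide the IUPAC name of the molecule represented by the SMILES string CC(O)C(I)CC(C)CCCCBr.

9-bromo-3-iodo-5-methylnonan-2-ol

The longest carbon chain that includes the –OH group has 9 carbons, so the parent hydride is nonane.
An alcohol (–OH) is the principal characteristic group, giving the suffix -ol.
Number the chain so that numbering from this end puts the hydroxyl group at C-2 rather than C-8.
That gives the hydroxyl at C-2; a bromo group at C-9; an iodo group at C-3; a methyl group at C-5.
Prefixes are listed alphabetically: bromo, iodo, methyl.
Assembling the pieces gives 9-bromo-3-iodo-5-methylnonan-2-ol.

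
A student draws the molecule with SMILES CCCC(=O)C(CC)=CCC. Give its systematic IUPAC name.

5-ethyloct-5-en-4-one

The longest chain bearing the carbonyl and the multiple bond is 8 carbons long (octane).
The principal characteristic group is a ketone (C=O on an internal carbon), named with the suffix -one.
The chain contains a C=C double bond, so the unsaturation ending is -ene.
Choose the numbering such that numbering from this end puts the carbonyl group at C-4 rather than C-5.
With this numbering: the carbonyl at C-4; the double bond between C-5 and C-6; an ethyl group at C-5.
Putting it together: 5-ethyloct-5-en-4-one.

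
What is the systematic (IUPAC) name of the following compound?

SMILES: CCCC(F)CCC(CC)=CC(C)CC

5-ethyl-8-fluoro-3-methylundec-4-ene

The longest chain bearing the multiple bond is 11 carbons long (undecane).
There is one C=C double bond, indicated by the ending -ene.
Number the chain so that numbering from this end puts the double bond at C-4 rather than C-7.
With this numbering: the double bond between C-4 and C-5; an ethyl group at C-5; a fluoro group at C-8; a methyl group at C-3.
Substituent prefixes are cited in alphabetical order (multiplying prefixes like di-/tri- are ignored for ordering).
The name is 5-ethyl-8-fluoro-3-methylundec-4-ene.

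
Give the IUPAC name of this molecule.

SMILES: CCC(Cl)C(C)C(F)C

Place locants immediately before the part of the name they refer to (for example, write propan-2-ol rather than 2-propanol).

The longest carbon chain is 6 atoms: the parent is hexane.
The numbering direction is chosen so that the substituent locant set {2,3,4} is lower than {3,4,5} at the first point of difference.
That gives a chloro group at C-4; a fluoro group at C-2; a methyl group at C-3.
The substituents are ordered alphabetically, ignoring any di-/tri- multipliers.
The name is 4-chloro-2-fluoro-3-methylhexane.

4-chloro-2-fluoro-3-methylhexane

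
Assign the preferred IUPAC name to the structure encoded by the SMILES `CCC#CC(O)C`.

hex-3-yn-2-ol

The longest chain bearing the –OH group and the multiple bond is 6 carbons long (hexane).
An alcohol (–OH) is the principal characteristic group, giving the suffix -ol.
A C≡C triple bond in the chain gives the infix -yne-.
Number the chain so that numbering from this end puts the hydroxyl group at C-2 rather than C-5.
With this numbering: the hydroxyl at C-2; the triple bond between C-3 and C-4.
Putting it together: hex-3-yn-2-ol.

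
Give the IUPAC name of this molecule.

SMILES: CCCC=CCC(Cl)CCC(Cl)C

7,10-dichloroundec-4-ene

The longest chain bearing the multiple bond is 11 carbons long (undecane).
A C=C double bond in the chain gives the infix -ene-.
The numbering direction is chosen so that numbering from this end puts the double bond at C-4 rather than C-7.
This places the double bond between C-4 and C-5; chloro groups at C-7 and C-10.
The name is 7,10-dichloroundec-4-ene.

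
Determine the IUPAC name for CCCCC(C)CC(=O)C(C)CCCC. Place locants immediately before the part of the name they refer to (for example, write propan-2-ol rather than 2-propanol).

5,8-dimethyldodecan-6-one

The longest carbon chain that includes the carbonyl has 12 carbons, so the parent hydride is dodecane.
The highest-priority functional group is a ketone (C=O on an internal carbon), so the name ends in -one.
The numbering direction is chosen so that numbering from this end puts the carbonyl group at C-6 rather than C-7.
This places the carbonyl at C-6; methyl groups at C-5 and C-8.
The name is 5,8-dimethyldodecan-6-one.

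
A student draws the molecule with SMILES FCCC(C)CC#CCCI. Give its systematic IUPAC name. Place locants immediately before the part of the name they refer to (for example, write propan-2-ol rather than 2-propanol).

The longest carbon chain that includes the multiple bond has 8 carbons, so the parent hydride is octane.
A C≡C triple bond in the chain gives the infix -yne-.
Number the chain so that numbering from this end puts the triple bond at C-3 rather than C-5.
That gives the triple bond between C-3 and C-4; a fluoro group at C-8; an iodo group at C-1; a methyl group at C-6.
Substituent prefixes are cited in alphabetical order (multiplying prefixes like di-/tri- are ignored for ordering).
Putting it together: 8-fluoro-1-iodo-6-methyloct-3-yne.

8-fluoro-1-iodo-6-methyloct-3-yne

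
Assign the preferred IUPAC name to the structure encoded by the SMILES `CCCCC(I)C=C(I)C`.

2,4-diiodooct-2-ene

Counting along the main chain through the multiple bond gives 8 carbons: the parent is octane.
The chain contains a C=C double bond, so the unsaturation ending is -ene.
Choose the numbering such that numbering from this end puts the double bond at C-2 rather than C-6.
With this numbering: the double bond between C-2 and C-3; iodo groups at C-2 and C-4.
Putting it together: 2,4-diiodooct-2-ene.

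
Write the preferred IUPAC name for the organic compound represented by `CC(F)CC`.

The longest continuous carbon chain has 4 atoms, so the parent hydride is butane.
The numbering direction is chosen so that the substituent locant set {2} is lower than {3} at the first point of difference.
That gives a fluoro group at C-2.
Assembling the pieces gives 2-fluorobutane.

2-fluorobutane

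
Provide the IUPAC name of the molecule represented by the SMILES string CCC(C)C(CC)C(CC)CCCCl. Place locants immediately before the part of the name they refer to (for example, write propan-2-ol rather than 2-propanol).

The longest carbon chain is 8 atoms: the parent is octane.
Choose the numbering such that the substituent locant set {1,4,5,6} is lower than {3,4,5,8} at the first point of difference.
This places a chloro group at C-1; ethyl groups at C-4 and C-5; a methyl group at C-6.
The substituents are ordered alphabetically, ignoring any di-/tri- multipliers.
Putting it together: 1-chloro-4,5-diethyl-6-methyloctane.

1-chloro-4,5-diethyl-6-methyloctane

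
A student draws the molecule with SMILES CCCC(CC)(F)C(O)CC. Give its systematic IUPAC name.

4-ethyl-4-fluoroheptan-3-ol

The longest carbon chain that includes the –OH group has 7 carbons, so the parent hydride is heptane.
The principal characteristic group is an alcohol (–OH), named with the suffix -ol.
Choose the numbering such that numbering from this end puts the hydroxyl group at C-3 rather than C-5.
That gives the hydroxyl at C-3; an ethyl group at C-4; a fluoro group at C-4.
Prefixes are listed alphabetically: ethyl, fluoro.
Assembling the pieces gives 4-ethyl-4-fluoroheptan-3-ol.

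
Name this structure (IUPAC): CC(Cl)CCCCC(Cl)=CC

3,8-dichloronon-2-ene

The longest chain bearing the multiple bond is 9 carbons long (nonane).
There is one C=C double bond, indicated by the ending -ene.
The numbering direction is chosen so that numbering from this end puts the double bond at C-2 rather than C-7.
With this numbering: the double bond between C-2 and C-3; chloro groups at C-3 and C-8.
Assembling the pieces gives 3,8-dichloronon-2-ene.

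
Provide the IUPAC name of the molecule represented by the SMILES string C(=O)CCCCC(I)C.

The longest chain bearing the –CHO group is 7 carbons long (heptane).
The principal characteristic group is an aldehyde (terminal –CHO), named with the suffix -al.
The numbering direction is chosen so that the aldehyde carbon is C-1 by definition.
This places an iodo group at C-6.
Assembling the pieces gives 6-iodoheptanal.

6-iodoheptanal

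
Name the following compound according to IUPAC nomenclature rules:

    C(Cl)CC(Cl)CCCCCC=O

7,9-dichlorononanal

The longest carbon chain that includes the –CHO group has 9 carbons, so the parent hydride is nonane.
The principal characteristic group is an aldehyde (terminal –CHO), named with the suffix -al.
Choose the numbering such that the aldehyde carbon is C-1 by definition.
With this numbering: chloro groups at C-7 and C-9.
Putting it together: 7,9-dichlorononanal.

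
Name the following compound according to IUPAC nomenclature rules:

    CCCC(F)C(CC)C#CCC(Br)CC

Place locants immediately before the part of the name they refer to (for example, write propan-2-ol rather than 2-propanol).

3-bromo-7-ethyl-8-fluoroundec-5-yne

Counting along the main chain through the multiple bond gives 11 carbons: the parent is undecane.
A C≡C triple bond in the chain gives the infix -yne-.
Number the chain so that numbering from this end puts the triple bond at C-5 rather than C-6.
With this numbering: the triple bond between C-5 and C-6; a bromo group at C-3; an ethyl group at C-7; a fluoro group at C-8.
Substituent prefixes are cited in alphabetical order (multiplying prefixes like di-/tri- are ignored for ordering).
The name is 3-bromo-7-ethyl-8-fluoroundec-5-yne.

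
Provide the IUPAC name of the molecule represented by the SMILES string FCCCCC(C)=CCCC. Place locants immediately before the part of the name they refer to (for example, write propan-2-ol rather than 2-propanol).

The longest chain bearing the multiple bond is 9 carbons long (nonane).
The chain contains a C=C double bond, so the unsaturation ending is -ene.
The numbering direction is chosen so that numbering from this end puts the double bond at C-4 rather than C-5.
With this numbering: the double bond between C-4 and C-5; a fluoro group at C-9; a methyl group at C-5.
The substituents are ordered alphabetically, ignoring any di-/tri- multipliers.
Putting it together: 9-fluoro-5-methylnon-4-ene.

9-fluoro-5-methylnon-4-ene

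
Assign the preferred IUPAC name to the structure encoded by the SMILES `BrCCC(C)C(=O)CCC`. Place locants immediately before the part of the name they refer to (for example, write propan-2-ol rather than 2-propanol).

Counting along the main chain through the carbonyl gives 7 carbons: the parent is heptane.
A ketone (C=O on an internal carbon) is the principal characteristic group, giving the suffix -one.
Number the chain so that the substituent locant set {1,3} is lower than {5,7} at the first point of difference.
With this numbering: the carbonyl at C-4; a bromo group at C-1; a methyl group at C-3.
Substituent prefixes are cited in alphabetical order (multiplying prefixes like di-/tri- are ignored for ordering).
Assembling the pieces gives 1-bromo-3-methylheptan-4-one.

1-bromo-3-methylheptan-4-one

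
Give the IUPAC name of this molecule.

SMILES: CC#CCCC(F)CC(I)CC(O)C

6-fluoro-4-iodoundec-9-yn-2-ol

The longest carbon chain that includes the –OH group and the multiple bond has 11 carbons, so the parent hydride is undecane.
The highest-priority functional group is an alcohol (–OH), so the name ends in -ol.
The chain contains a C≡C triple bond, so the unsaturation ending is -yne.
Choose the numbering such that numbering from this end puts the hydroxyl group at C-2 rather than C-10.
That gives the hydroxyl at C-2; the triple bond between C-9 and C-10; a fluoro group at C-6; an iodo group at C-4.
Prefixes are listed alphabetically: fluoro, iodo.
Putting it together: 6-fluoro-4-iodoundec-9-yn-2-ol.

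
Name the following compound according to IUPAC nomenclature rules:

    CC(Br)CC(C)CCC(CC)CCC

2-bromo-7-ethyl-4-methyldecane

The longest continuous carbon chain has 10 atoms, so the parent hydride is decane.
Choose the numbering such that the substituent locant set {2,4,7} is lower than {4,7,9} at the first point of difference.
That gives a bromo group at C-2; an ethyl group at C-7; a methyl group at C-4.
Prefixes are listed alphabetically: bromo, ethyl, methyl.
Assembling the pieces gives 2-bromo-7-ethyl-4-methyldecane.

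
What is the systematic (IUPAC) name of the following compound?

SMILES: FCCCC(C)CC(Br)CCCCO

5-bromo-10-fluoro-7-methyldecan-1-ol

Counting along the main chain through the –OH group gives 10 carbons: the parent is decane.
The principal characteristic group is an alcohol (–OH), named with the suffix -ol.
Choose the numbering such that numbering from this end puts the hydroxyl group at C-1 rather than C-10.
With this numbering: the hydroxyl at C-1; a bromo group at C-5; a fluoro group at C-10; a methyl group at C-7.
Substituent prefixes are cited in alphabetical order (multiplying prefixes like di-/tri- are ignored for ordering).
Assembling the pieces gives 5-bromo-10-fluoro-7-methyldecan-1-ol.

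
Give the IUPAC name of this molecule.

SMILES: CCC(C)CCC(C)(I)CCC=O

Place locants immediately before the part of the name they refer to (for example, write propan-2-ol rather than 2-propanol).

4-iodo-4,7-dimethylnonanal

The longest carbon chain that includes the –CHO group has 9 carbons, so the parent hydride is nonane.
The principal characteristic group is an aldehyde (terminal –CHO), named with the suffix -al.
Choose the numbering such that the aldehyde carbon is C-1 by definition.
This places an iodo group at C-4; methyl groups at C-4 and C-7.
Substituent prefixes are cited in alphabetical order (multiplying prefixes like di-/tri- are ignored for ordering).
Assembling the pieces gives 4-iodo-4,7-dimethylnonanal.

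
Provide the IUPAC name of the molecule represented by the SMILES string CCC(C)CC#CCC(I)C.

2-iodo-7-methylnon-4-yne

The longest chain bearing the multiple bond is 9 carbons long (nonane).
The chain contains a C≡C triple bond, so the unsaturation ending is -yne.
Choose the numbering such that numbering from this end puts the triple bond at C-4 rather than C-5.
That gives the triple bond between C-4 and C-5; an iodo group at C-2; a methyl group at C-7.
Substituent prefixes are cited in alphabetical order (multiplying prefixes like di-/tri- are ignored for ordering).
The name is 2-iodo-7-methylnon-4-yne.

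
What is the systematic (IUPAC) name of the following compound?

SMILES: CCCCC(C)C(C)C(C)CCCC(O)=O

The longest carbon chain that includes the –COOH group has 11 carbons, so the parent hydride is undecane.
The principal characteristic group is a carboxylic acid (terminal –COOH), named with the suffix -oic acid.
Number the chain so that the carboxylic acid carbon is C-1 by definition.
This places methyl groups at C-5 and C-6 and C-7.
The name is 5,6,7-trimethylundecanoic acid.

5,6,7-trimethylundecanoic acid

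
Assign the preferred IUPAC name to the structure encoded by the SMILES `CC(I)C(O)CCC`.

Counting along the main chain through the –OH group gives 6 carbons: the parent is hexane.
The highest-priority functional group is an alcohol (–OH), so the name ends in -ol.
The numbering direction is chosen so that numbering from this end puts the hydroxyl group at C-3 rather than C-4.
This places the hydroxyl at C-3; an iodo group at C-2.
Assembling the pieces gives 2-iodohexan-3-ol.

2-iodohexan-3-ol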